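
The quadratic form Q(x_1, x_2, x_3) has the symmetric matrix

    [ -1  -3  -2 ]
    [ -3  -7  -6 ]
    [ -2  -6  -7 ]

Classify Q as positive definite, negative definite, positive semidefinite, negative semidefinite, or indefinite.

Row-reducing A symmetrically gives the diagonal entries -1, 2, -3.
Counting signs: 1 positive, 2 negative.
Hence Q is indefinite.

indefinite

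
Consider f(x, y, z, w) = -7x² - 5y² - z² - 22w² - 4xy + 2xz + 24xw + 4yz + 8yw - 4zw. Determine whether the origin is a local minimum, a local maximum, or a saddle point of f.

local maximum

The Hessian at the origin is H = [[-14, -4, 2, 24], [-4, -10, 4, 8], [2, 4, -2, -4], [24, 8, -4, -44]].
Congruent diagonalization of H (simultaneous row and column reduction) yields pivots -14, -62/7, -12/31, -8/3.
Counting signs: 4 negative.
H is negative definite, so the origin is a strict local maximum.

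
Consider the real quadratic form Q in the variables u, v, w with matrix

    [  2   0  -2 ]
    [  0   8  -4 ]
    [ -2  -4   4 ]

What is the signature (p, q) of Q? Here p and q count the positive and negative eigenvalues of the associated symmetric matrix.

(2, 0)

Row-reducing A symmetrically gives the diagonal entries 2, 8, 0.
So there are 2 positive, 1 zero pivots.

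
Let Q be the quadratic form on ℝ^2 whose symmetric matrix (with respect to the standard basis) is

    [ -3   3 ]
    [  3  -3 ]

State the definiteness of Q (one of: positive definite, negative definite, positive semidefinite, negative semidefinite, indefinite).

For the 2×2 matrix [[-3, 3], [3, -3]]: det = -3·-3 − (3)² = 0, trace = -6.
det = 0 so one eigenvalue is zero; the form is semidefinite with the sign of the trace.

negative semidefinite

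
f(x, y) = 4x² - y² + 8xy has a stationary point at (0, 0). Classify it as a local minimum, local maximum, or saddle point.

The Hessian at the origin is H = [[8, 8], [8, -2]].
det H = 8·-2 − (8)² = -80 < 0, so H is indefinite.
Therefore the origin is a saddle point.

saddle point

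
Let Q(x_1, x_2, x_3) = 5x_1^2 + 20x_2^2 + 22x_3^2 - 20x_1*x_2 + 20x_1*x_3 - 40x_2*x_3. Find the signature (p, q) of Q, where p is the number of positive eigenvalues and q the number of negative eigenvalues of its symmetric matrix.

The associated matrix is A = [[5, -10, 10], [-10, 20, -20], [10, -20, 22]].
Symmetric row and column elimination reduces A to a congruent diagonal form with pivots 5, 0, 2.
That gives 2 positive, 1 zero pivots.

(2, 0)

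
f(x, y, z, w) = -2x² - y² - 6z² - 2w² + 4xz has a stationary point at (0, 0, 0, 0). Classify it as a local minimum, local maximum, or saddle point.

The Hessian at the origin is H = [[-4, 0, 4, 0], [0, -2, 0, 0], [4, 0, -12, 0], [0, 0, 0, -4]].
Applying the same elementary operations to the rows and columns of H produces a congruent diagonal matrix with entries -4, -2, -8, -4.
So there are 4 negative pivots.
H is negative definite, so the origin is a strict local maximum.

local maximum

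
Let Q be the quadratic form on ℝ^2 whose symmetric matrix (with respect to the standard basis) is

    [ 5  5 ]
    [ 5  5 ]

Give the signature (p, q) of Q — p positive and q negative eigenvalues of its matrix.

Applying the same elementary operations to the rows and columns of A produces a congruent diagonal matrix with entries 5, 0.
That gives 1 positive, 1 zero pivots.

(1, 0)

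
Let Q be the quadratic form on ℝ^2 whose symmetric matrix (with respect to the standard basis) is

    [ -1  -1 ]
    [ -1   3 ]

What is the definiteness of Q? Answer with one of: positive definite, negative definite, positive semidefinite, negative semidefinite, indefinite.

indefinite

Congruent diagonalization of A (simultaneous row and column reduction) yields pivots -1, 4.
So there are 1 positive, 1 negative pivots.
Hence Q is indefinite.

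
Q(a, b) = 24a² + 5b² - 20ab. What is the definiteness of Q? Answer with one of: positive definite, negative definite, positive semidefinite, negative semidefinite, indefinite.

The symmetric matrix of Q is A = [[24, -10], [-10, 5]].
Leading principal minors: Δ_1 = 24, Δ_2 = 20.
All leading principal minors are positive, so by Sylvester's criterion Q is positive definite.

positive definite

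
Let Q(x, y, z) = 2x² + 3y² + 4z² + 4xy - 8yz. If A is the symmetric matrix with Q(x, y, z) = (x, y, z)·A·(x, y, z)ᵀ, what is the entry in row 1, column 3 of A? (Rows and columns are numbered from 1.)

0

The coefficient of x·z in Q is 0. For a symmetric A this equals A[1,3] + A[3,1] = 2·A[1,3].
So A[1,3] = 0/2 = 0.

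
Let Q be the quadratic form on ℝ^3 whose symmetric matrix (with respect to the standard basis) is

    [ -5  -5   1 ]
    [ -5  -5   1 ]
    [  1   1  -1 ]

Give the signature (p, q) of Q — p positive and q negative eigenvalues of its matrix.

Symmetric row and column elimination reduces A to a congruent diagonal form with pivots -5, 0, -4/5.
Counting signs: 2 negative, 1 zero.

(0, 2)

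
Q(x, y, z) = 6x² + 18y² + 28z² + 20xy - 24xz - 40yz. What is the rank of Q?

3

The symmetric matrix is A = [[6, 10, -12], [10, 18, -20], [-12, -20, 28]].
Congruent diagonalization of A (simultaneous row and column reduction) yields pivots 6, 4/3, 4.
Counting signs: 3 positive.
The rank is the number of nonzero pivots: 3.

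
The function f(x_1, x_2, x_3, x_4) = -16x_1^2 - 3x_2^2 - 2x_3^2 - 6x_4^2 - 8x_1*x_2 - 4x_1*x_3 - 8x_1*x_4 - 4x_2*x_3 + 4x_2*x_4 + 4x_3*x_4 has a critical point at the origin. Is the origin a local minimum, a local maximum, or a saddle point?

local maximum

The Hessian at the origin is H = [[-32, -8, -4, -8], [-8, -6, -4, 4], [-4, -4, -4, 4], [-8, 4, 4, -12]].
Row-reducing H symmetrically gives the diagonal entries -32, -4, -5/4, -4/5.
That gives 4 negative pivots.
H is negative definite, so the origin is a strict local maximum.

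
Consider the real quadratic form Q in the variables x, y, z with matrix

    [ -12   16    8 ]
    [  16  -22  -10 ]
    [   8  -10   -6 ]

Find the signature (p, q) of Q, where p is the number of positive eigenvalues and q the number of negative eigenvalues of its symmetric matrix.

Applying the same elementary operations to the rows and columns of A produces a congruent diagonal matrix with entries -12, -2/3, 0.
Counting signs: 2 negative, 1 zero.

(0, 2)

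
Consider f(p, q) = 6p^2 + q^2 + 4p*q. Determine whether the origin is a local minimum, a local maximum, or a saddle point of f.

The Hessian at the origin is H = [[12, 4], [4, 2]].
det H = 12·2 − (4)² = 8 > 0 and H[1,1] = 12 > 0, so H is positive definite.
Therefore the origin is a local minimum.

local minimum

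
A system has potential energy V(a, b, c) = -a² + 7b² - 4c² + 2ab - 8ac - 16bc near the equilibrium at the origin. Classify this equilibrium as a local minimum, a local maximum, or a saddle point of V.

The Hessian at the origin is H = [[-2, 2, -8], [2, 14, -16], [-8, -16, -8]].
Applying the same elementary operations to the rows and columns of H produces a congruent diagonal matrix with entries -2, 16, -12.
Counting signs: 1 positive, 2 negative.
H is indefinite, so the origin is a saddle point.

saddle point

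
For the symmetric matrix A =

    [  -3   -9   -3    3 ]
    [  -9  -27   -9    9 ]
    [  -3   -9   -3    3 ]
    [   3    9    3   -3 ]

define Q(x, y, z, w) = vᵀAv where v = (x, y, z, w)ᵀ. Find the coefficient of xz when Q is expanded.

The coefficient of xz is A[1,3] + A[3,1] = 2·(-3) = -6.

-6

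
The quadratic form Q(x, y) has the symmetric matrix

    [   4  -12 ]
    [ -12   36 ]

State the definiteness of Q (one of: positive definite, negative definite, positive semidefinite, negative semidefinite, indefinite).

Applying the same elementary operations to the rows and columns of A produces a congruent diagonal matrix with entries 4, 0.
So there are 1 positive, 1 zero pivots.
Hence Q is positive semidefinite.

positive semidefinite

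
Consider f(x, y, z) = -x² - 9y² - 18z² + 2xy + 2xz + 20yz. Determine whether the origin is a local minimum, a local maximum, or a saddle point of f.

local maximum

The Hessian at the origin is H = [[-2, 2, 2], [2, -18, 20], [2, 20, -36]].
Applying the same elementary operations to the rows and columns of H produces a congruent diagonal matrix with entries -2, -16, -15/4.
That gives 3 negative pivots.
H is negative definite, so the origin is a strict local maximum.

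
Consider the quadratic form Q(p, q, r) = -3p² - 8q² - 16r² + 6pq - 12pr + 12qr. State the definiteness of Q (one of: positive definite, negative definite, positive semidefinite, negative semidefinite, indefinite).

negative definite

The associated matrix is A = [[-3, 3, -6], [3, -8, 6], [-6, 6, -16]].
Row-reducing A symmetrically gives the diagonal entries -3, -5, -4.
So there are 3 negative pivots.
Hence Q is negative definite.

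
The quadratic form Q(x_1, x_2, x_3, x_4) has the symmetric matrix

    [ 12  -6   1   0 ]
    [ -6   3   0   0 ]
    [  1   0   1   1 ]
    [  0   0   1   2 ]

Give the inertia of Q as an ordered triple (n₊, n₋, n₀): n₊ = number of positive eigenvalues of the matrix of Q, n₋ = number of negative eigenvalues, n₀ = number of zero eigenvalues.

(3, 1, 0)

By Sylvester's law of inertia any congruent diagonalization of A has 3 positive, 1 negative and 0 zero entries.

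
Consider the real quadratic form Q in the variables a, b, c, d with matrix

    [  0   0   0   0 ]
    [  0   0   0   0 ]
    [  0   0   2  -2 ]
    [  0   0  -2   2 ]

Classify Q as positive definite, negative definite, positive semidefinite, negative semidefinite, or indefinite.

positive semidefinite

Applying the same elementary operations to the rows and columns of A produces a congruent diagonal matrix with entries 0, 0, 2, 0.
Counting signs: 1 positive, 3 zero.
Hence Q is positive semidefinite.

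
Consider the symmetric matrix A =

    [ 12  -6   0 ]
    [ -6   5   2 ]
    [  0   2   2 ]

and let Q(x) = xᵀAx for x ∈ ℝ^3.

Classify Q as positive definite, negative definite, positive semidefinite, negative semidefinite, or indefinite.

Row-reducing A symmetrically gives the diagonal entries 12, 2, 0.
Counting signs: 2 positive, 1 zero.
Hence Q is positive semidefinite.

positive semidefinite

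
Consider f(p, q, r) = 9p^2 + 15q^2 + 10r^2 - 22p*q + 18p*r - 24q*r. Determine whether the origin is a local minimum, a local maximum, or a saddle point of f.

local minimum

The Hessian at the origin is H = [[18, -22, 18], [-22, 30, -24], [18, -24, 20]].
Row-reducing H symmetrically gives the diagonal entries 18, 28/9, 5/7.
Counting signs: 3 positive.
H is positive definite, so the origin is a strict local minimum.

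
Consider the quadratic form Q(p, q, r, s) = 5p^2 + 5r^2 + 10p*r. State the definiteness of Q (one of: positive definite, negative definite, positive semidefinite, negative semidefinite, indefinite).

Write A = [[5, 0, 5, 0], [0, 0, 0, 0], [5, 0, 5, 0], [0, 0, 0, 0]].
Applying the same elementary operations to the rows and columns of A produces a congruent diagonal matrix with entries 5, 0, 0, 0.
Counting signs: 1 positive, 3 zero.
Hence Q is positive semidefinite.

positive semidefinite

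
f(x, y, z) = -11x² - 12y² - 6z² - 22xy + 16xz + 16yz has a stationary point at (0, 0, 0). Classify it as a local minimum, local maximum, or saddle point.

local maximum

The Hessian at the origin is H = [[-22, -22, 16], [-22, -24, 16], [16, 16, -12]].
Applying the same elementary operations to the rows and columns of H produces a congruent diagonal matrix with entries -22, -2, -4/11.
So there are 3 negative pivots.
H is negative definite, so the origin is a strict local maximum.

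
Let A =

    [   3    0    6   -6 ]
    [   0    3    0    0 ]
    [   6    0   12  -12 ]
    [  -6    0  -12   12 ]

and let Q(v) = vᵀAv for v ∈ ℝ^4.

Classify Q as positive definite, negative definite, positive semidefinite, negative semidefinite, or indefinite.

Symmetric row and column elimination reduces A to a congruent diagonal form with pivots 3, 3, 0, 0.
Counting signs: 2 positive, 2 zero.
Hence Q is positive semidefinite.

positive semidefinite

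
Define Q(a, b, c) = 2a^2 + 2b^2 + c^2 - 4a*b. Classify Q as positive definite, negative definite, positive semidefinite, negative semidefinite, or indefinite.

positive semidefinite

Write A = [[2, -2, 0], [-2, 2, 0], [0, 0, 1]].
Row-reducing A symmetrically gives the diagonal entries 2, 0, 1.
So there are 2 positive, 1 zero pivots.
Hence Q is positive semidefinite.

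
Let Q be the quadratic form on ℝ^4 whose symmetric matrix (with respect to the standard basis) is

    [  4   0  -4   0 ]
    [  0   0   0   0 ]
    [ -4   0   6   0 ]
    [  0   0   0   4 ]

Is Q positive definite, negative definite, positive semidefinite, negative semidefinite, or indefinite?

positive semidefinite

Congruent diagonalization of A (simultaneous row and column reduction) yields pivots 4, 0, 2, 4.
Counting signs: 3 positive, 1 zero.
Hence Q is positive semidefinite.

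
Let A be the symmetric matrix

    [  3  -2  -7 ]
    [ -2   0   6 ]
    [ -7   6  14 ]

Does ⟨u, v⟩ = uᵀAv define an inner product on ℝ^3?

no

Symmetric row and column elimination reduces A to a congruent diagonal form with pivots 3, -4/3, -1.
So there are 1 positive, 2 negative pivots.
Hence Q is indefinite.
⟨·,·⟩ is an inner product exactly when A is positive definite.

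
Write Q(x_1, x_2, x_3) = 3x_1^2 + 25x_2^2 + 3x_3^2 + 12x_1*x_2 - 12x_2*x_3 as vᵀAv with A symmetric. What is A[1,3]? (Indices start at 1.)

0

The coefficient of x_1·x_3 in Q is 0. For a symmetric A this equals A[1,3] + A[3,1] = 2·A[1,3].
So A[1,3] = 0/2 = 0.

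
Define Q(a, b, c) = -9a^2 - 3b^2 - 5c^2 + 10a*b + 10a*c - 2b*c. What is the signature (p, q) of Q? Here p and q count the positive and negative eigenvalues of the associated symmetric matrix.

Write A = [[-9, 5, 5], [5, -3, -1], [5, -1, -5]].
Applying the same elementary operations to the rows and columns of A produces a congruent diagonal matrix with entries -9, -2/9, 12.
Counting signs: 1 positive, 2 negative.

(1, 2)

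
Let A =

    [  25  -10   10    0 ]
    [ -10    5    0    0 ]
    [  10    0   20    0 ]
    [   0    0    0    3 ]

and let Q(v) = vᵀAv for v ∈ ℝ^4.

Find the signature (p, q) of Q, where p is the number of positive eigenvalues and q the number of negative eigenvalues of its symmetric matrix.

Congruent diagonalization of A (simultaneous row and column reduction) yields pivots 25, 1, 0, 3.
Counting signs: 3 positive, 1 zero.

(3, 0)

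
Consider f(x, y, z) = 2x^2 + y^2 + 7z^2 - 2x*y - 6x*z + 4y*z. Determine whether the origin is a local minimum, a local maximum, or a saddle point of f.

local minimum

The Hessian at the origin is H = [[4, -2, -6], [-2, 2, 4], [-6, 4, 14]].
Row-reducing H symmetrically gives the diagonal entries 4, 1, 4.
So there are 3 positive pivots.
H is positive definite, so the origin is a strict local minimum.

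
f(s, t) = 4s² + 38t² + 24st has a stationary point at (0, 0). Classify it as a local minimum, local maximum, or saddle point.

local minimum

The Hessian at the origin is H = [[8, 24], [24, 76]].
det H = 8·76 − (24)² = 32 > 0 and H[1,1] = 8 > 0, so H is positive definite.
Therefore the origin is a local minimum.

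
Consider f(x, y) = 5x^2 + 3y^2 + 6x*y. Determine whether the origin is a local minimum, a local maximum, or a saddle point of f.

The Hessian at the origin is H = [[10, 6], [6, 6]].
det H = 10·6 − (6)² = 24 > 0 and H[1,1] = 10 > 0, so H is positive definite.
Therefore the origin is a local minimum.

local minimum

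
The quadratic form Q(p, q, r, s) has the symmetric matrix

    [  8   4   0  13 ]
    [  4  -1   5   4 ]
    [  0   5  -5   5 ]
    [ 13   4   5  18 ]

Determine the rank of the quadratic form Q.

4

Congruent diagonalization of A (simultaneous row and column reduction) yields pivots 8, -3, 10/3, -5/4.
That gives 2 positive, 2 negative pivots.
The rank is the number of nonzero pivots: 4.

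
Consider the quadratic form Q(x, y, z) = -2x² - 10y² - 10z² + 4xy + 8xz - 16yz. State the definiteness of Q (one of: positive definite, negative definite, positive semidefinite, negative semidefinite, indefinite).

negative semidefinite

The symmetric matrix is A = [[-2, 2, 4], [2, -10, -8], [4, -8, -10]].
Applying the same elementary operations to the rows and columns of A produces a congruent diagonal matrix with entries -2, -8, 0.
That gives 2 negative, 1 zero pivots.
Hence Q is negative semidefinite.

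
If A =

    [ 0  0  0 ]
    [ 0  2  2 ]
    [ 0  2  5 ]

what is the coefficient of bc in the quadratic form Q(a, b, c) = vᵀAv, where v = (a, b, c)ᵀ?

4

The coefficient of bc is A[2,3] + A[3,2] = 2·2 = 4.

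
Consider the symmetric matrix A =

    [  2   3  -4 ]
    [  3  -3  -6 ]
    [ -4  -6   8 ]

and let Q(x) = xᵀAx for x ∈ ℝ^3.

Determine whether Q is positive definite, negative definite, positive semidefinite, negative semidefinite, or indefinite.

indefinite

Symmetric row and column elimination reduces A to a congruent diagonal form with pivots 2, -15/2, 0.
That gives 1 positive, 1 negative, 1 zero pivots.
Hence Q is indefinite.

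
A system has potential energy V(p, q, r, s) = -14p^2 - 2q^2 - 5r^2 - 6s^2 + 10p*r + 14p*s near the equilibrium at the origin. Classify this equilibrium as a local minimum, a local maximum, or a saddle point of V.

local maximum

The Hessian at the origin is H = [[-28, 0, 10, 14], [0, -4, 0, 0], [10, 0, -10, 0], [14, 0, 0, -12]].
Row-reducing H symmetrically gives the diagonal entries -28, -4, -45/7, -10/9.
That gives 4 negative pivots.
H is negative definite, so the origin is a strict local maximum.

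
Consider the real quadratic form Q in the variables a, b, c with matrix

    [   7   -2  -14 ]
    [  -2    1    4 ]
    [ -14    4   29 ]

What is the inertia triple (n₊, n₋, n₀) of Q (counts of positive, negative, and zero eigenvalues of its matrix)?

An LDLᵀ factorisation of A has diagonal entries 7, 3/7, 1.
Counting signs: 3 positive.

(3, 0, 0)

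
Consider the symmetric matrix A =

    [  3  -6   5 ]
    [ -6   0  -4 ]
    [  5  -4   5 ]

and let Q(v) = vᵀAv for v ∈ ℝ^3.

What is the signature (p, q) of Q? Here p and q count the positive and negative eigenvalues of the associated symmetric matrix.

Applying the same elementary operations to the rows and columns of A produces a congruent diagonal matrix with entries 3, -12, -1/3.
Counting signs: 1 positive, 2 negative.

(1, 2)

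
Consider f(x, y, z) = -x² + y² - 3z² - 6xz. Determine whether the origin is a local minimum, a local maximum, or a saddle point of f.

saddle point

The Hessian at the origin is H = [[-2, 0, -6], [0, 2, 0], [-6, 0, -6]].
Symmetric row and column elimination reduces H to a congruent diagonal form with pivots -2, 2, 12.
Counting signs: 2 positive, 1 negative.
H is indefinite, so the origin is a saddle point.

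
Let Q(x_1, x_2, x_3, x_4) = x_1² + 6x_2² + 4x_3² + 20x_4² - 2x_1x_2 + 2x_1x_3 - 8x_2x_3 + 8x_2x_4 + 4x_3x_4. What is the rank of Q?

Write A = [[1, -1, 1, 0], [-1, 6, -4, 4], [1, -4, 4, 2], [0, 4, 2, 20]].
Row-reducing A symmetrically gives the diagonal entries 1, 5, 6/5, 2/3.
That gives 4 positive pivots.
The rank is the number of nonzero pivots: 4.

4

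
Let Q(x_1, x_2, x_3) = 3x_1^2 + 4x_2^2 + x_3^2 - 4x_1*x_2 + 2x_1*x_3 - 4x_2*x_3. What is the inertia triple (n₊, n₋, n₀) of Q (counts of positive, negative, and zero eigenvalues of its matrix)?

The symmetric matrix is A = [[3, -2, 1], [-2, 4, -2], [1, -2, 1]].
Applying the same elementary operations to the rows and columns of A produces a congruent diagonal matrix with entries 3, 8/3, 0.
So there are 2 positive, 1 zero pivots.

(2, 0, 1)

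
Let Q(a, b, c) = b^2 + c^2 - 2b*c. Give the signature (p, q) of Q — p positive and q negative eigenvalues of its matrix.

(1, 0)

The associated matrix is A = [[0, 0, 0], [0, 1, -1], [0, -1, 1]].
Applying the same elementary operations to the rows and columns of A produces a congruent diagonal matrix with entries 0, 1, 0.
Counting signs: 1 positive, 2 zero.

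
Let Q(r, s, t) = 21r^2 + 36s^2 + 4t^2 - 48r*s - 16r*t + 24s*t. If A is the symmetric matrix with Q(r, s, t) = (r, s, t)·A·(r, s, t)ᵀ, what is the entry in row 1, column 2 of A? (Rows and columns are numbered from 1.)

The coefficient of r·s in Q is -48. For a symmetric A this equals A[1,2] + A[2,1] = 2·A[1,2].
So A[1,2] = -48/2 = -24.

-24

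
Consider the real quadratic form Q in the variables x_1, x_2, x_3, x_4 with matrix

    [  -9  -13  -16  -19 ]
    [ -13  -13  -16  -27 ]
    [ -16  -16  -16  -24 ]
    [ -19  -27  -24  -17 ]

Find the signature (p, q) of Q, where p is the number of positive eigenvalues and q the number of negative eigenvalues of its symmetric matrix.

Row-reducing A symmetrically gives the diagonal entries -9, 52/9, 48/13, 0.
That gives 2 positive, 1 negative, 1 zero pivots.

(2, 1)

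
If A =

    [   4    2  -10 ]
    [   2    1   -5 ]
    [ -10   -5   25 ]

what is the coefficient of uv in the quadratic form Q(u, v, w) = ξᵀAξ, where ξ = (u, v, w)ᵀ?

The coefficient of uv is A[1,2] + A[2,1] = 2·2 = 4.

4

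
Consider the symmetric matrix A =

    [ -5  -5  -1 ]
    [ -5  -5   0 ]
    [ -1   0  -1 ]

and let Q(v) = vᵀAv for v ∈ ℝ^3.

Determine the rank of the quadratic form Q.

Row reduction of A gives 3 nonzero rows, so rank A = 3.

3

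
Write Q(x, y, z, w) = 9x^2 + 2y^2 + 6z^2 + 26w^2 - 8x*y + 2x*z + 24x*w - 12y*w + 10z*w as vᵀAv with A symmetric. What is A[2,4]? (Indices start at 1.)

-6

The coefficient of y·w in Q is -12. For a symmetric A this equals A[2,4] + A[4,2] = 2·A[2,4].
So A[2,4] = -12/2 = -6.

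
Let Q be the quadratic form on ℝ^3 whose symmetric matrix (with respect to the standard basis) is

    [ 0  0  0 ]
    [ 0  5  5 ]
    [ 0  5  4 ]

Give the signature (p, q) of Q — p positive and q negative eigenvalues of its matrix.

Applying the same elementary operations to the rows and columns of A produces a congruent diagonal matrix with entries 0, 5, -1.
Counting signs: 1 positive, 1 negative, 1 zero.

(1, 1)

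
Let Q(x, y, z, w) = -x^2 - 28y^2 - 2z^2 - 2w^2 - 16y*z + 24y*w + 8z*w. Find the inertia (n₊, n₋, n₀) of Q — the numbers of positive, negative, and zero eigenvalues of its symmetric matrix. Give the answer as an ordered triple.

(2, 2, 0)

The symmetric matrix is A = [[-1, 0, 0, 0], [0, -28, -8, 12], [0, -8, -2, 4], [0, 12, 4, -2]].
Row-reducing A symmetrically gives the diagonal entries -1, -28, 2/7, 2.
That gives 2 positive, 2 negative pivots.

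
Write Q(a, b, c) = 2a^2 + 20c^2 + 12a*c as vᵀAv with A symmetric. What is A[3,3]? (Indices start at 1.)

20

The coefficient of c^2 in Q is 20, and that is exactly A[3,3].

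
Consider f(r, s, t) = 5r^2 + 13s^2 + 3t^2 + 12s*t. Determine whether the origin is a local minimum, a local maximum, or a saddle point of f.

local minimum

The Hessian at the origin is H = [[10, 0, 0], [0, 26, 12], [0, 12, 6]].
Row-reducing H symmetrically gives the diagonal entries 10, 26, 6/13.
That gives 3 positive pivots.
H is positive definite, so the origin is a strict local minimum.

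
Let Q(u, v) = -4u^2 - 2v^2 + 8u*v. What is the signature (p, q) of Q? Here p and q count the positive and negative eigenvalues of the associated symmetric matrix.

Write A = [[-4, 4], [4, -2]].
Symmetric row and column elimination reduces A to a congruent diagonal form with pivots -4, 2.
That gives 1 positive, 1 negative pivots.

(1, 1)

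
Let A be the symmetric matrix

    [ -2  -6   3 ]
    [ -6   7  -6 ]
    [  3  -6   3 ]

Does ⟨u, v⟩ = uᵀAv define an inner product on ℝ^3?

no

Row-reducing A symmetrically gives the diagonal entries -2, 25, -3/2.
That gives 1 positive, 2 negative pivots.
Hence Q is indefinite.
⟨·,·⟩ is an inner product exactly when A is positive definite.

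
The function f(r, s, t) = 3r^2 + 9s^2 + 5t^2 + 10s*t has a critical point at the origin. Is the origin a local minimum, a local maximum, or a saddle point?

local minimum

The Hessian at the origin is H = [[6, 0, 0], [0, 18, 10], [0, 10, 10]].
Symmetric row and column elimination reduces H to a congruent diagonal form with pivots 6, 18, 40/9.
That gives 3 positive pivots.
H is positive definite, so the origin is a strict local minimum.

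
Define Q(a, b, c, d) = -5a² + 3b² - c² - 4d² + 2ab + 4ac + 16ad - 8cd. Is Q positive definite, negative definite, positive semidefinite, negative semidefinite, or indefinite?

The associated matrix is A = [[-5, 1, 2, 8], [1, 3, 0, 0], [2, 0, -1, -4], [8, 0, -4, -4]].
Congruent diagonalization of A (simultaneous row and column reduction) yields pivots -5, 16/5, -1/4, 12.
Counting signs: 2 positive, 2 negative.
Hence Q is indefinite.

indefinite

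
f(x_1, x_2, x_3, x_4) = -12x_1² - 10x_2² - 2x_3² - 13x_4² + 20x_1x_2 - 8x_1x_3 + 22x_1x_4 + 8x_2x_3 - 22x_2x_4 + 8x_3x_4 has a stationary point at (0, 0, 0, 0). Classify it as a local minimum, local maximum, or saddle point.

The Hessian at the origin is H = [[-24, 20, -8, 22], [20, -20, 8, -22], [-8, 8, -4, 8], [22, -22, 8, -26]].
Row-reducing H symmetrically gives the diagonal entries -24, -10/3, -4/5, -1.
Counting signs: 4 negative.
H is negative definite, so the origin is a strict local maximum.

local maximum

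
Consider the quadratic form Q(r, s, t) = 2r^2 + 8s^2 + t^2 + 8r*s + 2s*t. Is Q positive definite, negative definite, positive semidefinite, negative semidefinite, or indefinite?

indefinite

The symmetric matrix is A = [[2, 4, 0], [4, 8, 1], [0, 1, 1]].
A is congruent to a diagonal matrix with 2 positive, 1 negative and 0 zero entries, so Q is indefinite.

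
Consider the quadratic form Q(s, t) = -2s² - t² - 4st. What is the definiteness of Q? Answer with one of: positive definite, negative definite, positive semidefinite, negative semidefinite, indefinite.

indefinite

The associated matrix is A = [[-2, -2], [-2, -1]].
An LDLᵀ factorisation of A has diagonal entries -2, 1.
So there are 1 positive, 1 negative pivots.
Hence Q is indefinite.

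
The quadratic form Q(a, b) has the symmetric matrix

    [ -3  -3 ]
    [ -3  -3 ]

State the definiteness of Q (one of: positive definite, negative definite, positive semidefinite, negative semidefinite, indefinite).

For the 2×2 matrix [[-3, -3], [-3, -3]]: det = -3·-3 − (-3)² = 0, trace = -6.
det = 0 so one eigenvalue is zero; the form is semidefinite with the sign of the trace.

negative semidefinite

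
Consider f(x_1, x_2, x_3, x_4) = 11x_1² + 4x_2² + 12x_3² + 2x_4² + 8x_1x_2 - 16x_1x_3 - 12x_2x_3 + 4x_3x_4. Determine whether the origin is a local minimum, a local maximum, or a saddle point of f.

The Hessian at the origin is H = [[22, 8, -16, 0], [8, 8, -12, 0], [-16, -12, 24, 4], [0, 0, 4, 4]].
Row-reducing H symmetrically gives the diagonal entries 22, 56/11, 34/7, 12/17.
So there are 4 positive pivots.
H is positive definite, so the origin is a strict local minimum.

local minimum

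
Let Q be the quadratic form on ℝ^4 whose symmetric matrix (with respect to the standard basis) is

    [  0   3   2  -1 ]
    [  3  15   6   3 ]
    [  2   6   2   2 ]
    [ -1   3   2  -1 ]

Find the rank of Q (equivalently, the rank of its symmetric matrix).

Row reduction of A gives 3 nonzero rows, so rank A = 3.

3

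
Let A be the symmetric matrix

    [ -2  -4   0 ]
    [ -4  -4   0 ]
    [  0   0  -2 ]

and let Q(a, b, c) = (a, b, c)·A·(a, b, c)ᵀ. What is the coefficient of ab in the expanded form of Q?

The coefficient of ab is A[1,2] + A[2,1] = 2·(-4) = -8.

-8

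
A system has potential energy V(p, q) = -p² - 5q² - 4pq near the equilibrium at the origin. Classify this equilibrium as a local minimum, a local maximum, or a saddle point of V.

The Hessian at the origin is H = [[-2, -4], [-4, -10]].
det H = -2·-10 − (-4)² = 4 > 0 and H[1,1] = -2 < 0, so H is negative definite.
Therefore the origin is a local maximum.

local maximum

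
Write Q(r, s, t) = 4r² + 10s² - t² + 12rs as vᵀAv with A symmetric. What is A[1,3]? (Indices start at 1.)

The coefficient of r·t in Q is 0. For a symmetric A this equals A[1,3] + A[3,1] = 2·A[1,3].
So A[1,3] = 0/2 = 0.

0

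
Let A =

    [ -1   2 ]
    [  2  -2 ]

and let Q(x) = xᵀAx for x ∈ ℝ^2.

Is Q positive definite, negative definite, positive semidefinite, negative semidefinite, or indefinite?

An LDLᵀ factorisation of A has diagonal entries -1, 2.
That gives 1 positive, 1 negative pivots.
Hence Q is indefinite.

indefinite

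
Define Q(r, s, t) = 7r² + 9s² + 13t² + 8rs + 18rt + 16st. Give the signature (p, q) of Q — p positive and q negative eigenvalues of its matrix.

(3, 0)

The associated matrix is A = [[7, 4, 9], [4, 9, 8], [9, 8, 13]].
Applying the same elementary operations to the rows and columns of A produces a congruent diagonal matrix with entries 7, 47/7, 10/47.
That gives 3 positive pivots.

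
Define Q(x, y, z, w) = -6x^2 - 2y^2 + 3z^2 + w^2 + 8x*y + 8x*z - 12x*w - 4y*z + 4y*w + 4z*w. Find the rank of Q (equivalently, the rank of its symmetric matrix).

The symmetric matrix is A = [[-6, 4, 4, -6], [4, -2, -2, 2], [4, -2, 3, 2], [-6, 2, 2, 1]].
Row-reducing A symmetrically gives the diagonal entries -6, 2/3, 5, 1.
Counting signs: 3 positive, 1 negative.
The rank is the number of nonzero pivots: 4.

4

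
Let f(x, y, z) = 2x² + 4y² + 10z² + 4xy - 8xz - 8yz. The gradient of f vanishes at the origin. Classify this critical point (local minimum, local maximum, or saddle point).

local minimum

The Hessian at the origin is H = [[4, 4, -8], [4, 8, -8], [-8, -8, 20]].
Applying the same elementary operations to the rows and columns of H produces a congruent diagonal matrix with entries 4, 4, 4.
That gives 3 positive pivots.
H is positive definite, so the origin is a strict local minimum.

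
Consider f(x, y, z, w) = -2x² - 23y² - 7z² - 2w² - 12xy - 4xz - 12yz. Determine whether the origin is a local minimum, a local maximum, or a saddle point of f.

The Hessian at the origin is H = [[-4, -12, -4, 0], [-12, -46, -12, 0], [-4, -12, -14, 0], [0, 0, 0, -4]].
An LDLᵀ factorisation of H has diagonal entries -4, -10, -10, -4.
That gives 4 negative pivots.
H is negative definite, so the origin is a strict local maximum.

local maximum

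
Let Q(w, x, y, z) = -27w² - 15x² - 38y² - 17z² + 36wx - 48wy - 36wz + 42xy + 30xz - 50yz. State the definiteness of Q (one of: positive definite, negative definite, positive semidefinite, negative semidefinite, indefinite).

negative definite

The symmetric matrix of Q is A = [[-27, 18, -24, -18], [18, -15, 21, 15], [-24, 21, -38, -25], [-18, 15, -25, -17]].
Leading principal minors: Δ_1 = -27, Δ_2 = 81, Δ_3 = -675, Δ_4 = 54.
The signs alternate starting with Δ_1 < 0, so by Sylvester's criterion Q is negative definite.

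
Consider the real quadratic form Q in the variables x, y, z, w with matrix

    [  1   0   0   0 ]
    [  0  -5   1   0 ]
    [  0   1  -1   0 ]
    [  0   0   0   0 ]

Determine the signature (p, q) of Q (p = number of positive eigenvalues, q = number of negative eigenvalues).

(1, 2)

Row-reducing A symmetrically gives the diagonal entries 1, -5, -4/5, 0.
So there are 1 positive, 2 negative, 1 zero pivots.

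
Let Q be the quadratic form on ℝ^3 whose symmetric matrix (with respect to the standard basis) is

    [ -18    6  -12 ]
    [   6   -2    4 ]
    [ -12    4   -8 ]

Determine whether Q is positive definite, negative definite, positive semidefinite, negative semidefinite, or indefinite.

Symmetric row and column elimination reduces A to a congruent diagonal form with pivots -18, 0, 0.
Counting signs: 1 negative, 2 zero.
Hence Q is negative semidefinite.

negative semidefinite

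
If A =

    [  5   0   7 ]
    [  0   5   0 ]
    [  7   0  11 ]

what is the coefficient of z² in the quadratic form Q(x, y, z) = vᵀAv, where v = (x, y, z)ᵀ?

The coefficient of z² is the diagonal entry A[3,3] = 11.

11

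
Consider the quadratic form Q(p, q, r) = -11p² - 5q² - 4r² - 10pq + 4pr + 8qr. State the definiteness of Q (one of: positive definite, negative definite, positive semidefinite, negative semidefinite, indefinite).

negative definite

The symmetric matrix is A = [[-11, -5, 2], [-5, -5, 4], [2, 4, -4]].
Applying the same elementary operations to the rows and columns of A produces a congruent diagonal matrix with entries -11, -30/11, -2/15.
So there are 3 negative pivots.
Hence Q is negative definite.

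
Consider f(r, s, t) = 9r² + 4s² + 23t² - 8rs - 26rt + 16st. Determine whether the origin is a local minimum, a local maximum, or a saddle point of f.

The Hessian at the origin is H = [[18, -8, -26], [-8, 8, 16], [-26, 16, 46]].
Applying the same elementary operations to the rows and columns of H produces a congruent diagonal matrix with entries 18, 40/9, 4.
That gives 3 positive pivots.
H is positive definite, so the origin is a strict local minimum.

local minimum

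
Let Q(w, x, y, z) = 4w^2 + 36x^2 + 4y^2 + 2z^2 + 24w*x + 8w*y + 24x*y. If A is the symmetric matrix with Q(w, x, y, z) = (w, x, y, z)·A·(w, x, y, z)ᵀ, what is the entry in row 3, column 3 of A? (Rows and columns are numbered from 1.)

The coefficient of y^2 in Q is 4, and that is exactly A[3,3].

4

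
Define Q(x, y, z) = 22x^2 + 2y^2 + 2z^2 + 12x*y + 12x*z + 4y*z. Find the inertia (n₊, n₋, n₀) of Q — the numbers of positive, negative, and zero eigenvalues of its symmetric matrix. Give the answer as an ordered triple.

(2, 0, 1)

Write A = [[22, 6, 6], [6, 2, 2], [6, 2, 2]].
Symmetric row and column elimination reduces A to a congruent diagonal form with pivots 22, 4/11, 0.
So there are 2 positive, 1 zero pivots.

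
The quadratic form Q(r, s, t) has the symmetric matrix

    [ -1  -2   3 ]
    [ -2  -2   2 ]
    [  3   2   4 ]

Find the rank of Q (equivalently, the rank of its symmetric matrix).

Congruent diagonalization of A (simultaneous row and column reduction) yields pivots -1, 2, 5.
That gives 2 positive, 1 negative pivots.
The rank is the number of nonzero pivots: 3.

3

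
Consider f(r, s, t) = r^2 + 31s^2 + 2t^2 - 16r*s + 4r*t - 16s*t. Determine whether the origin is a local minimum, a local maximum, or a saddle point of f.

saddle point

The Hessian at the origin is H = [[2, -16, 4], [-16, 62, -16], [4, -16, 4]].
Symmetric row and column elimination reduces H to a congruent diagonal form with pivots 2, -66, -4/33.
So there are 1 positive, 2 negative pivots.
H is indefinite, so the origin is a saddle point.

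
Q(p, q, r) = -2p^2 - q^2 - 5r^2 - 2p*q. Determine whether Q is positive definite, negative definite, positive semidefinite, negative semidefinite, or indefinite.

negative definite

Write A = [[-2, -1, 0], [-1, -1, 0], [0, 0, -5]].
Applying the same elementary operations to the rows and columns of A produces a congruent diagonal matrix with entries -2, -1/2, -5.
That gives 3 negative pivots.
Hence Q is negative definite.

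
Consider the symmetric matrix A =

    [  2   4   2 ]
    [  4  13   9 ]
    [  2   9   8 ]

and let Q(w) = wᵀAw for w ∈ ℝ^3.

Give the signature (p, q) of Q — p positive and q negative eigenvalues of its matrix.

Congruent diagonalization of A (simultaneous row and column reduction) yields pivots 2, 5, 1.
Counting signs: 3 positive.

(3, 0)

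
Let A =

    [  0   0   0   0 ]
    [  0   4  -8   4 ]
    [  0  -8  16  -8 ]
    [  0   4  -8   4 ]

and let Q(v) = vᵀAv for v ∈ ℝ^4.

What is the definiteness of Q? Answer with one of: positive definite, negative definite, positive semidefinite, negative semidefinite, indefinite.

positive semidefinite

Congruent diagonalization of A (simultaneous row and column reduction) yields pivots 0, 4, 0, 0.
Counting signs: 1 positive, 3 zero.
Hence Q is positive semidefinite.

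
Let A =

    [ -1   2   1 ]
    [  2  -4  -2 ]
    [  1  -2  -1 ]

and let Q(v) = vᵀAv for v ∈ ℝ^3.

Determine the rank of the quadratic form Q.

Applying the same elementary operations to the rows and columns of A produces a congruent diagonal matrix with entries -1, 0, 0.
So there are 1 negative, 2 zero pivots.
The rank is the number of nonzero pivots: 1.

1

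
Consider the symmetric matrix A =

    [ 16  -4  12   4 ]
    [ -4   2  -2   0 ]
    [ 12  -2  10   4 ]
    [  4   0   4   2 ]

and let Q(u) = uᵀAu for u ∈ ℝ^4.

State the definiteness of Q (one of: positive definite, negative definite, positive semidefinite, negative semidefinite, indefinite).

positive semidefinite

Symmetric row and column elimination reduces A to a congruent diagonal form with pivots 16, 1, 0, 0.
Counting signs: 2 positive, 2 zero.
Hence Q is positive semidefinite.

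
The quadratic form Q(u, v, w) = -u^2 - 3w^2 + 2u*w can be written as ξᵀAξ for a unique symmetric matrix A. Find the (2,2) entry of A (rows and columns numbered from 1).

The coefficient of v^2 in Q is 0, and that is exactly A[2,2].

0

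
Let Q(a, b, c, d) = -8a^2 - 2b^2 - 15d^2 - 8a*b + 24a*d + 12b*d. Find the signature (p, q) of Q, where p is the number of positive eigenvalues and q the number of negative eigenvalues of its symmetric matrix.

Write A = [[-8, -4, 0, 12], [-4, -2, 0, 6], [0, 0, 0, 0], [12, 6, 0, -15]].
Row-reducing A symmetrically gives the diagonal entries -8, 0, 0, 3.
That gives 1 positive, 1 negative, 2 zero pivots.

(1, 1)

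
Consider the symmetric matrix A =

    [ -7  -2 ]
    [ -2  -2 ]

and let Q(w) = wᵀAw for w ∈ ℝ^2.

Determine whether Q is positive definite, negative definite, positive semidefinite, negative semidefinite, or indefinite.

negative definite

For the 2×2 matrix [[-7, -2], [-2, -2]]: det = -7·-2 − (-2)² = 10, trace = -9.
det > 0 so both eigenvalues share the sign of the trace; trace = -9 < 0 ⇒ both negative.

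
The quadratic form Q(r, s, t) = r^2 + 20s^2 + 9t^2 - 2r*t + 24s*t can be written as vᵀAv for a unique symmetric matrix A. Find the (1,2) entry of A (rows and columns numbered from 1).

The coefficient of r·s in Q is 0. For a symmetric A this equals A[1,2] + A[2,1] = 2·A[1,2].
So A[1,2] = 0/2 = 0.

0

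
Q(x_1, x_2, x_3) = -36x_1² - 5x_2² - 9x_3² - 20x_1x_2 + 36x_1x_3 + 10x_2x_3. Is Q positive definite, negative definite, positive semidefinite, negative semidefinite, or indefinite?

negative semidefinite

The symmetric matrix is A = [[-36, -10, 18], [-10, -5, 5], [18, 5, -9]].
Row-reducing A symmetrically gives the diagonal entries -36, -20/9, 0.
So there are 2 negative, 1 zero pivots.
Hence Q is negative semidefinite.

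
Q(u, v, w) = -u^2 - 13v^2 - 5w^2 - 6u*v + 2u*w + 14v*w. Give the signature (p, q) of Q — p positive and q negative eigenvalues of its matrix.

The associated matrix is A = [[-1, -3, 1], [-3, -13, 7], [1, 7, -5]].
Symmetric row and column elimination reduces A to a congruent diagonal form with pivots -1, -4, 0.
That gives 2 negative, 1 zero pivots.

(0, 2)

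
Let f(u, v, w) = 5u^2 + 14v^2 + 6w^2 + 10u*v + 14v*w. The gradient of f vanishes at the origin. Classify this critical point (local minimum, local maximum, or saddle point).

The Hessian at the origin is H = [[10, 10, 0], [10, 28, 14], [0, 14, 12]].
Congruent diagonalization of H (simultaneous row and column reduction) yields pivots 10, 18, 10/9.
That gives 3 positive pivots.
H is positive definite, so the origin is a strict local minimum.

local minimum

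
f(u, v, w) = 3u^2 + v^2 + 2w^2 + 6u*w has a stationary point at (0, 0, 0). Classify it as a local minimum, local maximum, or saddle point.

saddle point

The Hessian at the origin is H = [[6, 0, 6], [0, 2, 0], [6, 0, 4]].
Congruent diagonalization of H (simultaneous row and column reduction) yields pivots 6, 2, -2.
That gives 2 positive, 1 negative pivots.
H is indefinite, so the origin is a saddle point.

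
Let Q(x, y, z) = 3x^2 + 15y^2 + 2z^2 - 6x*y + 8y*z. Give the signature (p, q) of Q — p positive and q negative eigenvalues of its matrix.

The associated matrix is A = [[3, -3, 0], [-3, 15, 4], [0, 4, 2]].
Symmetric row and column elimination reduces A to a congruent diagonal form with pivots 3, 12, 2/3.
Counting signs: 3 positive.

(3, 0)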